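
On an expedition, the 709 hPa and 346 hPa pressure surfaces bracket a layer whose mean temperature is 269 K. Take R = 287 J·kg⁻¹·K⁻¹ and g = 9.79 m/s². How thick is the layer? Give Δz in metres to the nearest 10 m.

Hypsometric equation: Δz = (R T̄/g) ln(P₁/P₂).
R T̄/g = 287 × 269 / 9.79 = 7885.9 m.
ln(709/346) = ln(2.0491) = 0.71740.
Δz = 7885.9 × 0.71740 = 5657.3 m.

Δz ≈ 5660 m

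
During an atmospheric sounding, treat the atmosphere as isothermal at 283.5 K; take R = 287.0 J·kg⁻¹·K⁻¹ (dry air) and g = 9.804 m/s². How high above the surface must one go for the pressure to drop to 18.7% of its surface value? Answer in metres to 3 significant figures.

z ≈ 13900 m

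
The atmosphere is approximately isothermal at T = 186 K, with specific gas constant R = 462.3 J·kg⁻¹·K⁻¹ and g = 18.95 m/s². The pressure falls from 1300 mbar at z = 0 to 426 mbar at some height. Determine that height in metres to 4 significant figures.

Scale height: H = RT/g = 462.3 × 186 / 18.95 = 4537.6 m.
Invert the barometric formula: z = H ln(P₀/P).
P₀/P = 1300/426 = 3.0516; ln(3.0516) = 1.1157.
z = 4537.6 × 1.1157 = 5062.6 m.

z ≈ 5063 m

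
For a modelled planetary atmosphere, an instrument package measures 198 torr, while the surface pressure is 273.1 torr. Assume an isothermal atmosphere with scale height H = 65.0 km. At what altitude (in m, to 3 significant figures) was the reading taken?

Invert the barometric formula: z = H ln(P₀/P).
P₀/P = 273.1/198 = 1.3793; ln(1.3793) = 0.32158.
z = 65000 × 0.32158 = 20903 m.

z ≈ 20900 m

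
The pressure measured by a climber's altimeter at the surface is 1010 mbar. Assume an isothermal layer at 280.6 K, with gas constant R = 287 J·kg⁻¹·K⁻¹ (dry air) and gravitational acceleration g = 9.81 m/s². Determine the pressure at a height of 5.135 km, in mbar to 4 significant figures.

Scale height: H = RT/g = 287 × 280.6 / 9.81 = 8209.2 m.
Barometric formula: P = P₀ exp(−z/H).
z/H = 5135.0/8209.2 = 0.62552; exp(−0.62552) = 0.53498.
P = 1010 × 0.53498 = 540.33 mbar.

P ≈ 540.3 mbar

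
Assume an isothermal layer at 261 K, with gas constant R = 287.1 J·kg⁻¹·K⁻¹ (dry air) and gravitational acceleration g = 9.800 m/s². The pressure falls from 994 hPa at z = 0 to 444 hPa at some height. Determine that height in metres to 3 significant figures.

z ≈ 6160 m

Scale height: H = RT/g = 287.1 × 261 / 9.800 = 7646.2 m.
Invert the barometric formula: z = H ln(P₀/P).
P₀/P = 994/444 = 2.2387; ln(2.2387) = 0.80590.
z = 7646.2 × 0.80590 = 6162.1 m.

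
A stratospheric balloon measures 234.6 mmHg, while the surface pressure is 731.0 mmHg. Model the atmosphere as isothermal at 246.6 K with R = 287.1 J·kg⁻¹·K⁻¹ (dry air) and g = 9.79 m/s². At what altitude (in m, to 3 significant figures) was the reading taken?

z ≈ 8220 m

Scale height: H = RT/g = 287.1 × 246.6 / 9.79 = 7231.8 m.
Invert the barometric formula: z = H ln(P₀/P).
P₀/P = 731.0/234.6 = 3.1159; ln(3.1159) = 1.1365.
z = 7231.8 × 1.1365 = 8218.9 m.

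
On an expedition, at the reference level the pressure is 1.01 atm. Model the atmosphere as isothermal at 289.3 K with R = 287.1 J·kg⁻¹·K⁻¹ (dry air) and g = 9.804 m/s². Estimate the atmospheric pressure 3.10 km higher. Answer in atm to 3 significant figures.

P ≈ 0.700 atm

Scale height: H = RT/g = 287.1 × 289.3 / 9.804 = 8471.9 m.
Barometric formula: P = P₀ exp(−z/H).
z/H = 3100.0/8471.9 = 0.36592; exp(−0.36592) = 0.69356.
P = 1.01 × 0.69356 = 0.70050 atm.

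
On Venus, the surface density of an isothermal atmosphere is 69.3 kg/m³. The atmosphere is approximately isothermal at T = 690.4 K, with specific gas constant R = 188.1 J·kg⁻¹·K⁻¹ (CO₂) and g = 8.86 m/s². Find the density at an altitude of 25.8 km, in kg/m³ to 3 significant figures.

Scale height: H = RT/g = 188.1 × 690.4 / 8.86 = 14657 m.
In an isothermal atmosphere, density decays like pressure: ρ = ρ₀ exp(−z/H).
z/H = 25800/14657 = 1.7603; exp(−1.7603) = 0.17199.
ρ = 69.3 × 0.17199 = 11.919 kg/m³.

ρ ≈ 11.9 kg/m³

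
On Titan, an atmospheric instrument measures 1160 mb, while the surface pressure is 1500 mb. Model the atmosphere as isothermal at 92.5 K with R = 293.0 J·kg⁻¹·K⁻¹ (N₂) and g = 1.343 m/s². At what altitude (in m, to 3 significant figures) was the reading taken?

z ≈ 5190 m

Scale height: H = RT/g = 293.0 × 92.5 / 1.343 = 20181 m.
Invert the barometric formula: z = H ln(P₀/P).
P₀/P = 1500/1160 = 1.2931; ln(1.2931) = 0.25704.
z = 20181 × 0.25704 = 5187.3 m.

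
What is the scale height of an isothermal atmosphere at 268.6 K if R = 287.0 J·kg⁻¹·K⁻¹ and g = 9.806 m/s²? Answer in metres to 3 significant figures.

The scale height of an isothermal atmosphere is H = RT/g.
H = 287.0 × 268.6 / 9.806 = 77088/9.806 = 7861.3 m.

H ≈ 7860 m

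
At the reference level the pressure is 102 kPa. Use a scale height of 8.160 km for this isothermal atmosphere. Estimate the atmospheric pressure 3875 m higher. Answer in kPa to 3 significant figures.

P ≈ 63.4 kPa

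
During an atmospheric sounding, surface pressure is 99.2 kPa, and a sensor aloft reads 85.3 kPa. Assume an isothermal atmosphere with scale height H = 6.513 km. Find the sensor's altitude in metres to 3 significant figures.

Invert the barometric formula: z = H ln(P₀/P).
P₀/P = 99.2/85.3 = 1.1630; ln(1.1630) = 0.15100.
z = 6513.0 × 0.15100 = 983.46 m.

z ≈ 983 m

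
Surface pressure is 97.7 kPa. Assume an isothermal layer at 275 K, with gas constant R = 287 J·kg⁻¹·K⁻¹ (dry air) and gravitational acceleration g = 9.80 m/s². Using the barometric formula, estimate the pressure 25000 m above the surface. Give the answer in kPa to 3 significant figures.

Scale height: H = RT/g = 287 × 275 / 9.80 = 8053.6 m.
Barometric formula: P = P₀ exp(−z/H).
z/H = 25000/8053.6 = 3.1042; exp(−3.1042) = 0.044860.
P = 97.7 × 0.044860 = 4.3828 kPa.

P ≈ 4.38 kPa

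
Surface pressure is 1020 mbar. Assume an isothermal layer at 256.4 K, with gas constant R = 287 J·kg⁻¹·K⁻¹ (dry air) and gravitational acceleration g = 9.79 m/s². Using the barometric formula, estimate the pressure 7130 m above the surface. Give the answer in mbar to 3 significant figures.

Scale height: H = RT/g = 287 × 256.4 / 9.79 = 7516.5 m.
Barometric formula: P = P₀ exp(−z/H).
z/H = 7130.0/7516.5 = 0.94858; exp(−0.94858) = 0.38729.
P = 1020 × 0.38729 = 395.04 mbar.

P ≈ 395 mbar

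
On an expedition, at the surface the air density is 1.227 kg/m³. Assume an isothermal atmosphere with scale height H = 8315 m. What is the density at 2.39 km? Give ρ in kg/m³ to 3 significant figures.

In an isothermal atmosphere, density decays like pressure: ρ = ρ₀ exp(−z/H).
z/H = 2390.0/8315.0 = 0.28743; exp(−0.28743) = 0.75019.
ρ = 1.227 × 0.75019 = 0.92048 kg/m³.

ρ ≈ 0.920 kg/m³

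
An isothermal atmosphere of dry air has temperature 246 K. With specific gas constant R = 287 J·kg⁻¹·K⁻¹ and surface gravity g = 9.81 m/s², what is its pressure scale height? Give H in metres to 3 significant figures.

The scale height of an isothermal atmosphere is H = RT/g.
H = 287 × 246 / 9.81 = 70602/9.81 = 7196.9 m.

H ≈ 7200 m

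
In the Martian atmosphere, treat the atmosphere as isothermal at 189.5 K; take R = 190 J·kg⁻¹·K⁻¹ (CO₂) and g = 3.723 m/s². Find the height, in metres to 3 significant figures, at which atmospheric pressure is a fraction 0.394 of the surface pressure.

Scale height: H = RT/g = 190 × 189.5 / 3.723 = 9671.0 m.
Set P/P₀ = exp(−z/H) = 0.394, so z = −H ln(0.394).
−ln(0.394) = 0.93140; z = 9671.0 × 0.93140 = 9007.6 m.

z ≈ 9010 m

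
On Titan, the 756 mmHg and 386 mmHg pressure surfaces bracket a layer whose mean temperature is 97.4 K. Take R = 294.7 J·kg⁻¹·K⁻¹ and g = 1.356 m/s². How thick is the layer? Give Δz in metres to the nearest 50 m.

Δz ≈ 14250 m

Hypsometric equation: Δz = (R T̄/g) ln(P₁/P₂).
R T̄/g = 294.7 × 97.4 / 1.356 = 21168 m.
ln(756/386) = ln(1.9585) = 0.67218.
Δz = 21168 × 0.67218 = 14229 m.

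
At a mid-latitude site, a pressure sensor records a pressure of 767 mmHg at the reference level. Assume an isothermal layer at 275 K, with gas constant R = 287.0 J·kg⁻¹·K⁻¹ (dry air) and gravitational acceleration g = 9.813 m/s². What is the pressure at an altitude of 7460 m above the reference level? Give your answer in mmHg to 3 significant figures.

Scale height: H = RT/g = 287.0 × 275 / 9.813 = 8042.9 m.
Barometric formula: P = P₀ exp(−z/H).
z/H = 7460.0/8042.9 = 0.92753; exp(−0.92753) = 0.39553.
P = 767 × 0.39553 = 303.37 mmHg.

P ≈ 303 mmHg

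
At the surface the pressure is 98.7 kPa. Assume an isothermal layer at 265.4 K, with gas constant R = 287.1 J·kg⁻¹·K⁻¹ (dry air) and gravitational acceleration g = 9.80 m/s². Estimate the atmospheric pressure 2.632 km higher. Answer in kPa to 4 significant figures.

Scale height: H = RT/g = 287.1 × 265.4 / 9.80 = 7775.1 m.
Barometric formula: P = P₀ exp(−z/H).
z/H = 2632.0/7775.1 = 0.33852; exp(−0.33852) = 0.71282.
P = 98.7 × 0.71282 = 70.355 kPa.

P ≈ 70.36 kPa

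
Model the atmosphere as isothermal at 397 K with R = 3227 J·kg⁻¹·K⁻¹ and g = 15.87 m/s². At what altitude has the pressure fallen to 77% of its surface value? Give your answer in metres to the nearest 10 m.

z ≈ 21100 m

Scale height: H = RT/g = 3227 × 397 / 15.87 = 80726 m.
Set P/P₀ = exp(−z/H) = 0.77, so z = −H ln(0.77).
−ln(0.77) = 0.26136; z = 80726 × 0.26136 = 21099 m.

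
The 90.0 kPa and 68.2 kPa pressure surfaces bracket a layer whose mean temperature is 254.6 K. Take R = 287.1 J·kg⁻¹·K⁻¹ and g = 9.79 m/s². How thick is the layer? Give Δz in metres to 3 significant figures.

Δz ≈ 2070 m

Hypsometric equation: Δz = (R T̄/g) ln(P₁/P₂).
R T̄/g = 287.1 × 254.6 / 9.79 = 7466.4 m.
ln(90.0/68.2) = ln(1.3196) = 0.27733.
Δz = 7466.4 × 0.27733 = 2070.7 m.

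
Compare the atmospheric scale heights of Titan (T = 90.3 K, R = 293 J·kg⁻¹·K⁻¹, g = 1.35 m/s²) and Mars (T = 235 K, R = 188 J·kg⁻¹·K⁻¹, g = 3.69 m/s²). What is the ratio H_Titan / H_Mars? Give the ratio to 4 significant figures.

H_Titan/H_Mars ≈ 1.637

H = RT/g for each body.
H_Titan = 293 × 90.3 / 1.35 = 19598 m.
H_Mars = 188 × 235 / 3.69 = 11973 m.
H_Titan/H_Mars = 19598/11973 = 1.6368.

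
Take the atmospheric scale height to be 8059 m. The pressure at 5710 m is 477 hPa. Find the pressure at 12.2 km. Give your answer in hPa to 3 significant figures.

P ≈ 213 hPa

Between two levels, P₂ = P₁ exp(−Δz/H) with Δz = z₂ − z₁.
Δz = 12200 − 5710.0 = 6490.0 m; Δz/H = 6490.0/8059.0 = 0.80531.
P₂ = 477 × exp(−0.80531) = 477 × 0.44695 = 213.20 hPa.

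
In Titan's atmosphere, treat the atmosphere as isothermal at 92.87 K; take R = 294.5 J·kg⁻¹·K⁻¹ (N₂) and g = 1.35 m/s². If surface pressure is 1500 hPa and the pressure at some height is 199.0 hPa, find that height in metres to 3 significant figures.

Scale height: H = RT/g = 294.5 × 92.87 / 1.35 = 20259 m.
Invert the barometric formula: z = H ln(P₀/P).
P₀/P = 1500/199.0 = 7.5377; ln(7.5377) = 2.0199.
z = 20259 × 2.0199 = 40921 m.

z ≈ 40900 m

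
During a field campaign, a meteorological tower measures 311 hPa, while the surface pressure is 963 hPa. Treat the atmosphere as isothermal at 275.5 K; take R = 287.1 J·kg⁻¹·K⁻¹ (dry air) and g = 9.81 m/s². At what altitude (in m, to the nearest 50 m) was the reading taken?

Scale height: H = RT/g = 287.1 × 275.5 / 9.81 = 8062.8 m.
Invert the barometric formula: z = H ln(P₀/P).
P₀/P = 963/311 = 3.0965; ln(3.0965) = 1.1303.
z = 8062.8 × 1.1303 = 9113.4 m.

z ≈ 9100 m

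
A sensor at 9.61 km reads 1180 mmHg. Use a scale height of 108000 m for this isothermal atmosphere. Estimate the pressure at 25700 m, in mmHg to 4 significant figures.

P ≈ 1017 mmHg

Between two levels, P₂ = P₁ exp(−Δz/H) with Δz = z₂ − z₁.
Δz = 25700 − 9610.0 = 16090 m; Δz/H = 16090/108000 = 0.14898.
P₂ = 1180 × exp(−0.14898) = 1180 × 0.86159 = 1016.7 mmHg.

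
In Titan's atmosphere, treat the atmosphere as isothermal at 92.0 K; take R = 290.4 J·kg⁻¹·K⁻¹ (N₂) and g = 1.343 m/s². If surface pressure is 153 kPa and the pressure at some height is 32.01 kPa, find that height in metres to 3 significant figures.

z ≈ 31100 m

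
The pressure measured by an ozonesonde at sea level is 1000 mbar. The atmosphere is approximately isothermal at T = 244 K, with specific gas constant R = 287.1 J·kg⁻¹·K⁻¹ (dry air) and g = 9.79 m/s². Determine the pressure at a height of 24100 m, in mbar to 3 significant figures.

P ≈ 34.5 mbar

Scale height: H = RT/g = 287.1 × 244 / 9.79 = 7155.5 m.
Barometric formula: P = P₀ exp(−z/H).
z/H = 24100/7155.5 = 3.3680; exp(−3.3680) = 0.034458.
P = 1000 × 0.034458 = 34.458 mbar.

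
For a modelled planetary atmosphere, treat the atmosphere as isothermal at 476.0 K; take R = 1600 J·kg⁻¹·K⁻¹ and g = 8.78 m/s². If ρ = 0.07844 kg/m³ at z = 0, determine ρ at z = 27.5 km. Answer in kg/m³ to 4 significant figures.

Scale height: H = RT/g = 1600 × 476.0 / 8.78 = 86743 m.
In an isothermal atmosphere, density decays like pressure: ρ = ρ₀ exp(−z/H).
z/H = 27500/86743 = 0.31703; exp(−0.31703) = 0.72831.
ρ = 0.07844 × 0.72831 = 0.057129 kg/m³.

ρ ≈ 0.05713 kg/m³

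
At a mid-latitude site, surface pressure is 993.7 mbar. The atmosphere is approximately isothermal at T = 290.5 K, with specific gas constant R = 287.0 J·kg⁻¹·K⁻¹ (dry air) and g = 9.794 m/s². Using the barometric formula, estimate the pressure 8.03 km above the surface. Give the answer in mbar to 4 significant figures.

P ≈ 386.9 mbar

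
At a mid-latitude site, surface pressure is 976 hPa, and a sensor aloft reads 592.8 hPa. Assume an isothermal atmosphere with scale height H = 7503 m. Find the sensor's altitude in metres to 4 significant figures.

Invert the barometric formula: z = H ln(P₀/P).
P₀/P = 976/592.8 = 1.6464; ln(1.6464) = 0.49859.
z = 7503.0 × 0.49859 = 3740.9 m.

z ≈ 3741 m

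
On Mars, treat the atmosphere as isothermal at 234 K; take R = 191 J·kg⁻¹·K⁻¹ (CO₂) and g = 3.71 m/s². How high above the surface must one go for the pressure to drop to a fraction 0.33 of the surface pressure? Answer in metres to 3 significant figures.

z ≈ 13400 m

Scale height: H = RT/g = 191 × 234 / 3.71 = 12047 m.
Set P/P₀ = exp(−z/H) = 0.33, so z = −H ln(0.33).
−ln(0.33) = 1.1087; z = 12047 × 1.1087 = 13357 m.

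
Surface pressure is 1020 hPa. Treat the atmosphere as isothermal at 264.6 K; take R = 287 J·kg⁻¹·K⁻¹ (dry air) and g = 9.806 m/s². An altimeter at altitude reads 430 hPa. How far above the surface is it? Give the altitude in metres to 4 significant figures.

Scale height: H = RT/g = 287 × 264.6 / 9.806 = 7744.3 m.
Invert the barometric formula: z = H ln(P₀/P).
P₀/P = 1020/430 = 2.3721; ln(2.3721) = 0.86378.
z = 7744.3 × 0.86378 = 6689.4 m.

z ≈ 6689 m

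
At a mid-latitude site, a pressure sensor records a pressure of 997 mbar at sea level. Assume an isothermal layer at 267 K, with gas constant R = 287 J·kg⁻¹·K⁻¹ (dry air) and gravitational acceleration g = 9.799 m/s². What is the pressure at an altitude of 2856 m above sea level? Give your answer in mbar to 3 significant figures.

P ≈ 692 mbar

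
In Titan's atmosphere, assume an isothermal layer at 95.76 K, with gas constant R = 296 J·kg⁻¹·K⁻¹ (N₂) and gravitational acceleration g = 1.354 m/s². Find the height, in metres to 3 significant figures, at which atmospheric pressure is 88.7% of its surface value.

z ≈ 2510 m

Scale height: H = RT/g = 296 × 95.76 / 1.354 = 20934 m.
Set P/P₀ = exp(−z/H) = 0.887, so z = −H ln(0.887).
−ln(0.887) = 0.11991; z = 20934 × 0.11991 = 2510.2 m.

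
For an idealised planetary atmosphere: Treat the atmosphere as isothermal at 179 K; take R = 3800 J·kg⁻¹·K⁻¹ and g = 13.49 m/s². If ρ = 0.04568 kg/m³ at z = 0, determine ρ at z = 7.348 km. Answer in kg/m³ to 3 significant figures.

ρ ≈ 0.0395 kg/m³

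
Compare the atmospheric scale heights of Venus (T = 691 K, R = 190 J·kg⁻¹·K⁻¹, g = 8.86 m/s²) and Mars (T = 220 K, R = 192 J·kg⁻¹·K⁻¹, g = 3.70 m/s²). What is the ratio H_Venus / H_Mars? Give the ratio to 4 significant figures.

H = RT/g for each body.
H_Venus = 190 × 691 / 8.86 = 14818 m.
H_Mars = 192 × 220 / 3.70 = 11416 m.
H_Venus/H_Mars = 14818/11416 = 1.2980.

H_Venus/H_Mars ≈ 1.298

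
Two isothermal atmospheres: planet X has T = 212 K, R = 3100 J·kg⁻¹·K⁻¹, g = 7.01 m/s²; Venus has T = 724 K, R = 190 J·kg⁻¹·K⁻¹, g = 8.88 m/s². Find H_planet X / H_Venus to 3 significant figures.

H = RT/g for each body.
H_planet X = 3100 × 212 / 7.01 = 93752 m.
H_Venus = 190 × 724 / 8.88 = 15491 m.
H_planet X/H_Venus = 93752/15491 = 6.0520.

H_planet X/H_Venus ≈ 6.05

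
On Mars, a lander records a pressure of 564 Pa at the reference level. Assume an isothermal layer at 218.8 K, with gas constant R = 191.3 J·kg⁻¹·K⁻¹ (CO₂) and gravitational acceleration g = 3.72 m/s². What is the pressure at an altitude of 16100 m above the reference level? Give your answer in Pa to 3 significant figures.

P ≈ 135 Pa

Scale height: H = RT/g = 191.3 × 218.8 / 3.72 = 11252 m.
Barometric formula: P = P₀ exp(−z/H).
z/H = 16100/11252 = 1.4309; exp(−1.4309) = 0.23909.
P = 564 × 0.23909 = 134.85 Pa.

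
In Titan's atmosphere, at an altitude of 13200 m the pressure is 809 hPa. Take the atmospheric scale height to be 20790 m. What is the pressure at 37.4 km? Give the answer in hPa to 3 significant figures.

Between two levels, P₂ = P₁ exp(−Δz/H) with Δz = z₂ − z₁.
Δz = 37400 − 13200 = 24200 m; Δz/H = 24200/20790 = 1.1640.
P₂ = 809 × exp(−1.1640) = 809 × 0.31223 = 252.59 hPa.

P ≈ 253 hPa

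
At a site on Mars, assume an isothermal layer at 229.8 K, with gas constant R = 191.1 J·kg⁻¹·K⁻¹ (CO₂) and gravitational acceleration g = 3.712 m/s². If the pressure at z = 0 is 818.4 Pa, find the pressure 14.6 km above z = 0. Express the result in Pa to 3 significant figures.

P ≈ 238 Pa

Scale height: H = RT/g = 191.1 × 229.8 / 3.712 = 11830 m.
Barometric formula: P = P₀ exp(−z/H).
z/H = 14600/11830 = 1.2342; exp(−1.2342) = 0.29107.
P = 818.4 × 0.29107 = 238.21 Pa.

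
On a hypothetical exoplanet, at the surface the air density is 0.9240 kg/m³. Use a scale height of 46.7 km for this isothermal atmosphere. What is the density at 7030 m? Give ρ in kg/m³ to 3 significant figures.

ρ ≈ 0.795 kg/m³

In an isothermal atmosphere, density decays like pressure: ρ = ρ₀ exp(−z/H).
z/H = 7030.0/46700 = 0.15054; exp(−0.15054) = 0.86024.
ρ = 0.9240 × 0.86024 = 0.79486 kg/m³.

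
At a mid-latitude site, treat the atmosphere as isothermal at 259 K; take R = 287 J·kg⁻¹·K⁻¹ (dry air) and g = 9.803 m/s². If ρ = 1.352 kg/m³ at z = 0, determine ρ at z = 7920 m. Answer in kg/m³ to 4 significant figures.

ρ ≈ 0.4757 kg/m³

Scale height: H = RT/g = 287 × 259 / 9.803 = 7582.7 m.
In an isothermal atmosphere, density decays like pressure: ρ = ρ₀ exp(−z/H).
z/H = 7920.0/7582.7 = 1.0445; exp(−1.0445) = 0.35187.
ρ = 1.352 × 0.35187 = 0.47573 kg/m³.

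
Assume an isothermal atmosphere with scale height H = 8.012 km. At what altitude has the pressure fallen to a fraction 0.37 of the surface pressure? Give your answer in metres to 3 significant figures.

Set P/P₀ = exp(−z/H) = 0.37, so z = −H ln(0.37).
−ln(0.37) = 0.99425; z = 8012.0 × 0.99425 = 7965.9 m.

z ≈ 7970 m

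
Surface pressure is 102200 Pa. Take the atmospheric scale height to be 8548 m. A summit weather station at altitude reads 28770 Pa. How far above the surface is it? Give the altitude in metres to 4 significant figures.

z ≈ 10840 m

Invert the barometric formula: z = H ln(P₀/P).
P₀/P = 102200/28770 = 3.5523; ln(3.5523) = 1.2676.
z = 8548.0 × 1.2676 = 10835 m.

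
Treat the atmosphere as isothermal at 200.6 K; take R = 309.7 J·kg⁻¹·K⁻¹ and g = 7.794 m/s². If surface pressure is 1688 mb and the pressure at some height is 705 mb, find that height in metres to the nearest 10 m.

z ≈ 6960 m

Scale height: H = RT/g = 309.7 × 200.6 / 7.794 = 7971.0 m.
Invert the barometric formula: z = H ln(P₀/P).
P₀/P = 1688/705 = 2.3943; ln(2.3943) = 0.87309.
z = 7971.0 × 0.87309 = 6959.4 m.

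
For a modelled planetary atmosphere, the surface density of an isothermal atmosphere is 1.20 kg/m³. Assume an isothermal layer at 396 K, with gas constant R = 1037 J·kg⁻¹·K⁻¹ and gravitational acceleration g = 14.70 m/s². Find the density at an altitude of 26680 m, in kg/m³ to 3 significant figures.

ρ ≈ 0.462 kg/m³

Scale height: H = RT/g = 1037 × 396 / 14.70 = 27936 m.
In an isothermal atmosphere, density decays like pressure: ρ = ρ₀ exp(−z/H).
z/H = 26680/27936 = 0.95504; exp(−0.95504) = 0.38480.
ρ = 1.20 × 0.38480 = 0.46176 kg/m³.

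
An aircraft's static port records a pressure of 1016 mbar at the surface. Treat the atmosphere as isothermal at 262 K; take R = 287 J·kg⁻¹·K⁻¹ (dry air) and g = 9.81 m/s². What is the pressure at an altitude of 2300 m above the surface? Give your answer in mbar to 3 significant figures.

P ≈ 753 mbar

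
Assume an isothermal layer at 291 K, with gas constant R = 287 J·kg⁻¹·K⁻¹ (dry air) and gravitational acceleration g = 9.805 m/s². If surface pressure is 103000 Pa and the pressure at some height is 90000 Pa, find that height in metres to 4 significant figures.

z ≈ 1149 m

Scale height: H = RT/g = 287 × 291 / 9.805 = 8517.8 m.
Invert the barometric formula: z = H ln(P₀/P).
P₀/P = 103000/90000 = 1.1444; ln(1.1444) = 0.13488.
z = 8517.8 × 0.13488 = 1148.9 m.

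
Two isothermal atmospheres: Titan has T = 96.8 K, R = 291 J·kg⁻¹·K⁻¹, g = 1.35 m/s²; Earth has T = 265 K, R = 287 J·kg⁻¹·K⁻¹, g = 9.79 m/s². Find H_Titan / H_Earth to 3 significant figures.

H = RT/g for each body.
H_Titan = 291 × 96.8 / 1.35 = 20866 m.
H_Earth = 287 × 265 / 9.79 = 7768.6 m.
H_Titan/H_Earth = 20866/7768.6 = 2.6859.

H_Titan/H_Earth ≈ 2.69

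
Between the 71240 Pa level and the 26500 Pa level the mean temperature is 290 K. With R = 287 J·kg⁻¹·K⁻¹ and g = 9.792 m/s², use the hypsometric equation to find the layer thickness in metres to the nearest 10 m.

Δz ≈ 8410 m

Hypsometric equation: Δz = (R T̄/g) ln(P₁/P₂).
R T̄/g = 287 × 290 / 9.792 = 8499.8 m.
ln(71240/26500) = ln(2.6883) = 0.98891.
Δz = 8499.8 × 0.98891 = 8405.5 m.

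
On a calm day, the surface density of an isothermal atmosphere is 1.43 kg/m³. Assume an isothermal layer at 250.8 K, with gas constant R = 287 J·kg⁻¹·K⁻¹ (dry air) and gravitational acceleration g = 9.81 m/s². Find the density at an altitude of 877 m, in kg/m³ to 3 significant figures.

ρ ≈ 1.27 kg/m³

Scale height: H = RT/g = 287 × 250.8 / 9.81 = 7337.4 m.
In an isothermal atmosphere, density decays like pressure: ρ = ρ₀ exp(−z/H).
z/H = 877.00/7337.4 = 0.11952; exp(−0.11952) = 0.88735.
ρ = 1.43 × 0.88735 = 1.2689 kg/m³.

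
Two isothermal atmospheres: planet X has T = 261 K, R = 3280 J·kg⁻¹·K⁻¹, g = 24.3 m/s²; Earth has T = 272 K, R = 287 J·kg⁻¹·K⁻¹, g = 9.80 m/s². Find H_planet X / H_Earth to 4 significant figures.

H = RT/g for each body.
H_planet X = 3280 × 261 / 24.3 = 35230 m.
H_Earth = 287 × 272 / 9.80 = 7965.7 m.
H_planet X/H_Earth = 35230/7965.7 = 4.4227.

H_planet X/H_Earth ≈ 4.423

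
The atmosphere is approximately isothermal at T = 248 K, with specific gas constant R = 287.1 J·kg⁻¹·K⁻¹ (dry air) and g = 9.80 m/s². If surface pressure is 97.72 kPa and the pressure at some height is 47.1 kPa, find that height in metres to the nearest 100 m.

z ≈ 5300 m

Scale height: H = RT/g = 287.1 × 248 / 9.80 = 7265.4 m.
Invert the barometric formula: z = H ln(P₀/P).
P₀/P = 97.72/47.1 = 2.0747; ln(2.0747) = 0.72982.
z = 7265.4 × 0.72982 = 5302.4 m.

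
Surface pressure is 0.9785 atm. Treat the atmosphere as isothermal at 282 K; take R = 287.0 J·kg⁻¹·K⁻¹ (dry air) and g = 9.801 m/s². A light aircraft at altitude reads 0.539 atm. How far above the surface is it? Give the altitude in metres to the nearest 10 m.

z ≈ 4920 m

Scale height: H = RT/g = 287.0 × 282 / 9.801 = 8257.7 m.
Invert the barometric formula: z = H ln(P₀/P).
P₀/P = 0.9785/0.539 = 1.8154; ln(1.8154) = 0.59631.
z = 8257.7 × 0.59631 = 4924.1 m.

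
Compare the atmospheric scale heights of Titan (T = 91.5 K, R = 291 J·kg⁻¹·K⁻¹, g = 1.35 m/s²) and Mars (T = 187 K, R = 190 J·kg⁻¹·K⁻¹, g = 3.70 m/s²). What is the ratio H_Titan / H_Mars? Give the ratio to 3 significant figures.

H = RT/g for each body.
H_Titan = 291 × 91.5 / 1.35 = 19723 m.
H_Mars = 190 × 187 / 3.70 = 9602.7 m.
H_Titan/H_Mars = 19723/9602.7 = 2.0539.

H_Titan/H_Mars ≈ 2.05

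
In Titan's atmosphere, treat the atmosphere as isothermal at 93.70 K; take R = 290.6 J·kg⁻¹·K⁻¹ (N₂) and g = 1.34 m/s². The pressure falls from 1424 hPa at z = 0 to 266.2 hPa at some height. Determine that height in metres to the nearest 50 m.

z ≈ 34100 m

Scale height: H = RT/g = 290.6 × 93.70 / 1.34 = 20320 m.
Invert the barometric formula: z = H ln(P₀/P).
P₀/P = 1424/266.2 = 5.3494; ln(5.3494) = 1.6770.
z = 20320 × 1.6770 = 34077 m.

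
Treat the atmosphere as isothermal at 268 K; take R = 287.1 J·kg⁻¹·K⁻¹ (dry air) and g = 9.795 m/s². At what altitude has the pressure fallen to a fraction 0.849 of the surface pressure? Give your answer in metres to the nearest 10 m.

z ≈ 1290 m

Scale height: H = RT/g = 287.1 × 268 / 9.795 = 7855.3 m.
Set P/P₀ = exp(−z/H) = 0.849, so z = −H ln(0.849).
−ln(0.849) = 0.16370; z = 7855.3 × 0.16370 = 1285.9 m.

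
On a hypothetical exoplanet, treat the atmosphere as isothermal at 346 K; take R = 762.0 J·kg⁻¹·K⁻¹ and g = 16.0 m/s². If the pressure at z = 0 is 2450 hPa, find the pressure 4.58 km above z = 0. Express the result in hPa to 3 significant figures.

P ≈ 1860 hPa

Scale height: H = RT/g = 762.0 × 346 / 16.0 = 16478 m.
Barometric formula: P = P₀ exp(−z/H).
z/H = 4580.0/16478 = 0.27795; exp(−0.27795) = 0.75733.
P = 2450 × 0.75733 = 1855.5 hPa.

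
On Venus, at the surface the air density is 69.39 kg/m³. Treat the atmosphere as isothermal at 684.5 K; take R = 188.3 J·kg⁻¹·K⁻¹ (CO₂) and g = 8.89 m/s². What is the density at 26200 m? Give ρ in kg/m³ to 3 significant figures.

Scale height: H = RT/g = 188.3 × 684.5 / 8.89 = 14498 m.
In an isothermal atmosphere, density decays like pressure: ρ = ρ₀ exp(−z/H).
z/H = 26200/14498 = 1.8071; exp(−1.8071) = 0.16413.
ρ = 69.39 × 0.16413 = 11.389 kg/m³.

ρ ≈ 11.4 kg/m³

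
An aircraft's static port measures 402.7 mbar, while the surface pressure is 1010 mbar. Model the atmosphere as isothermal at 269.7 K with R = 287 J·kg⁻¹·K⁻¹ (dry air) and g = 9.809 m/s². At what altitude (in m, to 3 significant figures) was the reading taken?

z ≈ 7260 m

Scale height: H = RT/g = 287 × 269.7 / 9.809 = 7891.1 m.
Invert the barometric formula: z = H ln(P₀/P).
P₀/P = 1010/402.7 = 2.5081; ln(2.5081) = 0.91953.
z = 7891.1 × 0.91953 = 7256.1 m.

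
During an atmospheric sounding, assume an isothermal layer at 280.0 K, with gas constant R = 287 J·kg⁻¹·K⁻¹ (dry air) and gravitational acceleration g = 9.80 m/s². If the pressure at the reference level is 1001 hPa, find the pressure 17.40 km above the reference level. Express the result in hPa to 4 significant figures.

Scale height: H = RT/g = 287 × 280.0 / 9.80 = 8200.0 m.
Barometric formula: P = P₀ exp(−z/H).
z/H = 17400/8200.0 = 2.1220; exp(−2.1220) = 0.11979.
P = 1001 × 0.11979 = 119.91 hPa.

P ≈ 119.9 hPa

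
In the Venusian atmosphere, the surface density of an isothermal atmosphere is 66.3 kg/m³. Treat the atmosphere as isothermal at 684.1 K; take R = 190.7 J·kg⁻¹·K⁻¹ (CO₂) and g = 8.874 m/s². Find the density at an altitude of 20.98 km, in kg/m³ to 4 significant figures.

Scale height: H = RT/g = 190.7 × 684.1 / 8.874 = 14701 m.
In an isothermal atmosphere, density decays like pressure: ρ = ρ₀ exp(−z/H).
z/H = 20980/14701 = 1.4271; exp(−1.4271) = 0.24000.
ρ = 66.3 × 0.24000 = 15.912 kg/m³.

ρ ≈ 15.91 kg/m³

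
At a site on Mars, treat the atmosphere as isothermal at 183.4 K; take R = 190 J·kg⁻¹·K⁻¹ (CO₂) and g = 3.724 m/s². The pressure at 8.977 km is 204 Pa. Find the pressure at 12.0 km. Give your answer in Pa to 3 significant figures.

P ≈ 148 Pa

Scale height: H = RT/g = 190 × 183.4 / 3.724 = 9357.1 m.
Between two levels, P₂ = P₁ exp(−Δz/H) with Δz = z₂ − z₁.
Δz = 12000 − 8977.0 = 3023.0 m; Δz/H = 3023.0/9357.1 = 0.32307.
P₂ = 204 × exp(−0.32307) = 204 × 0.72392 = 147.68 Pa.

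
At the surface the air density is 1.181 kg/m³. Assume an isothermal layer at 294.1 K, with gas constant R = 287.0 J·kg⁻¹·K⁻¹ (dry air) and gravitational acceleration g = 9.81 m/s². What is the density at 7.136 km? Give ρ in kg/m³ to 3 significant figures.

Scale height: H = RT/g = 287.0 × 294.1 / 9.81 = 8604.1 m.
In an isothermal atmosphere, density decays like pressure: ρ = ρ₀ exp(−z/H).
z/H = 7136.0/8604.1 = 0.82937; exp(−0.82937) = 0.43632.
ρ = 1.181 × 0.43632 = 0.51529 kg/m³.

ρ ≈ 0.515 kg/m³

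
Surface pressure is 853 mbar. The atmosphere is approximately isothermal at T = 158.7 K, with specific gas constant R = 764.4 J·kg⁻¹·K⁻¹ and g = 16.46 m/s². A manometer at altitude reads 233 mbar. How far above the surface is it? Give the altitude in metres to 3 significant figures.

Scale height: H = RT/g = 764.4 × 158.7 / 16.46 = 7370.0 m.
Invert the barometric formula: z = H ln(P₀/P).
P₀/P = 853/233 = 3.6609; ln(3.6609) = 1.2977.
z = 7370.0 × 1.2977 = 9564.0 m.

z ≈ 9560 m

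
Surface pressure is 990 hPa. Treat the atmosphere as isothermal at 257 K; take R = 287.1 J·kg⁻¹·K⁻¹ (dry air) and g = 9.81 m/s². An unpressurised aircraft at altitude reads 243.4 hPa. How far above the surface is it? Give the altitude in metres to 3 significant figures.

Scale height: H = RT/g = 287.1 × 257 / 9.81 = 7521.4 m.
Invert the barometric formula: z = H ln(P₀/P).
P₀/P = 990/243.4 = 4.0674; ln(4.0674) = 1.4030.
z = 7521.4 × 1.4030 = 10553 m.

z ≈ 10600 m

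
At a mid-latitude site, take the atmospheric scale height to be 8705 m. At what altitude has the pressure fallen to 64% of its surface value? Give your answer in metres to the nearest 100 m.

Set P/P₀ = exp(−z/H) = 0.64, so z = −H ln(0.64).
−ln(0.64) = 0.44629; z = 8705.0 × 0.44629 = 3885.0 m.

z ≈ 3900 m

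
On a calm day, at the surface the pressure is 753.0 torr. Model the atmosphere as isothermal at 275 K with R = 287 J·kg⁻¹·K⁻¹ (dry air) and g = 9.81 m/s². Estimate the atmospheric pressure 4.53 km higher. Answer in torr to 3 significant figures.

Scale height: H = RT/g = 287 × 275 / 9.81 = 8045.4 m.
Barometric formula: P = P₀ exp(−z/H).
z/H = 4530.0/8045.4 = 0.56305; exp(−0.56305) = 0.56947.
P = 753.0 × 0.56947 = 428.81 torr.

P ≈ 429 torr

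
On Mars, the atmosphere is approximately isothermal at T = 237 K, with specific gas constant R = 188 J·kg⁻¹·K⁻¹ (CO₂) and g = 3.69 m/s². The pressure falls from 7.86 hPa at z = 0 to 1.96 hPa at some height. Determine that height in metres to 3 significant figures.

Scale height: H = RT/g = 188 × 237 / 3.69 = 12075 m.
Invert the barometric formula: z = H ln(P₀/P).
P₀/P = 7.86/1.96 = 4.0102; ln(4.0102) = 1.3888.
z = 12075 × 1.3888 = 16770 m.

z ≈ 16800 m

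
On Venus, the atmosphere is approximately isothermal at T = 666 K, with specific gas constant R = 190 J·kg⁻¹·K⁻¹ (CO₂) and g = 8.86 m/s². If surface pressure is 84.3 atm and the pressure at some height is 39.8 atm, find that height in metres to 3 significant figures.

z ≈ 10700 m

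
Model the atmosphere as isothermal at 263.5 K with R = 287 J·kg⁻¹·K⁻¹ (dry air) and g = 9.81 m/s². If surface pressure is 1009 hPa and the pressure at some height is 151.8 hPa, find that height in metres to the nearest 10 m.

z ≈ 14600 m

Scale height: H = RT/g = 287 × 263.5 / 9.81 = 7708.9 m.
Invert the barometric formula: z = H ln(P₀/P).
P₀/P = 1009/151.8 = 6.6469; ln(6.6469) = 1.8942.
z = 7708.9 × 1.8942 = 14602 m.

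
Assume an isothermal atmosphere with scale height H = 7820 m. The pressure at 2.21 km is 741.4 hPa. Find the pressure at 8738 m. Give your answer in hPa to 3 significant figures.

P ≈ 322 hPa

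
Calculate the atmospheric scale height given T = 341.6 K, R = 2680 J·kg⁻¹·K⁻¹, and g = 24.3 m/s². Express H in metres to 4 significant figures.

H ≈ 37670 m

The scale height of an isothermal atmosphere is H = RT/g.
H = 2680 × 341.6 / 24.3 = 915490/24.3 = 37674 m.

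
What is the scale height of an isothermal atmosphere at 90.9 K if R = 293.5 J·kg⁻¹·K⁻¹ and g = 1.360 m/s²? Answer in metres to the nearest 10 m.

H ≈ 19620 m

The scale height of an isothermal atmosphere is H = RT/g.
H = 293.5 × 90.9 / 1.360 = 26679/1.360 = 19617 m.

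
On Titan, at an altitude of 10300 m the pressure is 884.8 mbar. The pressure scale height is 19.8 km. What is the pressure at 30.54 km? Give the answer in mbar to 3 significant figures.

Between two levels, P₂ = P₁ exp(−Δz/H) with Δz = z₂ − z₁.
Δz = 30540 − 10300 = 20240 m; Δz/H = 20240/19800 = 1.0222.
P₂ = 884.8 × exp(−1.0222) = 884.8 × 0.35980 = 318.35 mbar.

P ≈ 318 mbar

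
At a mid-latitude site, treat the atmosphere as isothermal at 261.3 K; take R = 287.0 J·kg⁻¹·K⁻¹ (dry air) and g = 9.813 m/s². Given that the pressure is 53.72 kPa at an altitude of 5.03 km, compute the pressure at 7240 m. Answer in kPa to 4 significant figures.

P ≈ 40.23 kPa

Scale height: H = RT/g = 287.0 × 261.3 / 9.813 = 7642.2 m.
Between two levels, P₂ = P₁ exp(−Δz/H) with Δz = z₂ − z₁.
Δz = 7240.0 − 5030.0 = 2210.0 m; Δz/H = 2210.0/7642.2 = 0.28918.
P₂ = 53.72 × exp(−0.28918) = 53.72 × 0.74888 = 40.230 kPa.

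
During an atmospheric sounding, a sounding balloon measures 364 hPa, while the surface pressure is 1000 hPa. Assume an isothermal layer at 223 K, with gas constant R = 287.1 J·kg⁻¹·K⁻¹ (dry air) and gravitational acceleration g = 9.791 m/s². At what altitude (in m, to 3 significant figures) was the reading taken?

z ≈ 6610 m

Scale height: H = RT/g = 287.1 × 223 / 9.791 = 6539.0 m.
Invert the barometric formula: z = H ln(P₀/P).
P₀/P = 1000/364 = 2.7473; ln(2.7473) = 1.0106.
z = 6539.0 × 1.0106 = 6608.3 m.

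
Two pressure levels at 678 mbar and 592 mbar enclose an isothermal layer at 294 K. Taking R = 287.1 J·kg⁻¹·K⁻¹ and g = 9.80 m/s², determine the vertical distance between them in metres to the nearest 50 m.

Hypsometric equation: Δz = (R T̄/g) ln(P₁/P₂).
R T̄/g = 287.1 × 294 / 9.80 = 8613.0 m.
ln(678/592) = ln(1.1453) = 0.13567.
Δz = 8613.0 × 0.13567 = 1168.5 m.

Δz ≈ 1150 m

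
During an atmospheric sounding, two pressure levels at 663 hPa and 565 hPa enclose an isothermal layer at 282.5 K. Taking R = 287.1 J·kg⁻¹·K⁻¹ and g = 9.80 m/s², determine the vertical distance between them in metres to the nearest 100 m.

Hypsometric equation: Δz = (R T̄/g) ln(P₁/P₂).
R T̄/g = 287.1 × 282.5 / 9.80 = 8276.1 m.
ln(663/565) = ln(1.1735) = 0.15999.
Δz = 8276.1 × 0.15999 = 1324.1 m.

Δz ≈ 1300 m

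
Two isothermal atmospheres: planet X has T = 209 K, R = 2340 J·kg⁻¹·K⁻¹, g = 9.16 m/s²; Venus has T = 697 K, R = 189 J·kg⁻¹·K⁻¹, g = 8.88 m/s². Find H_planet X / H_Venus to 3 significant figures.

H_planet X/H_Venus ≈ 3.60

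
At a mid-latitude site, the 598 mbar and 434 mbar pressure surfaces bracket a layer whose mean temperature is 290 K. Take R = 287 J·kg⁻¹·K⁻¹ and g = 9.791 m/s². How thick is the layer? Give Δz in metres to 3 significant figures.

Δz ≈ 2720 m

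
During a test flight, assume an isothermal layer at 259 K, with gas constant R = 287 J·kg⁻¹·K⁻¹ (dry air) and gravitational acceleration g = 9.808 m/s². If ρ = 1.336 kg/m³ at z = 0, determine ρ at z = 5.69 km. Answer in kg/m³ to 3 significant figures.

Scale height: H = RT/g = 287 × 259 / 9.808 = 7578.8 m.
In an isothermal atmosphere, density decays like pressure: ρ = ρ₀ exp(−z/H).
z/H = 5690.0/7578.8 = 0.75078; exp(−0.75078) = 0.47200.
ρ = 1.336 × 0.47200 = 0.63059 kg/m³.

ρ ≈ 0.631 kg/m³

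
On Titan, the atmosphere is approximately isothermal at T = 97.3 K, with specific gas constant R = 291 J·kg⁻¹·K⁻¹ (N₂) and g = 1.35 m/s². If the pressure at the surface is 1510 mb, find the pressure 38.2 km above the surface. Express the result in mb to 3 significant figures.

Scale height: H = RT/g = 291 × 97.3 / 1.35 = 20974 m.
Barometric formula: P = P₀ exp(−z/H).
z/H = 38200/20974 = 1.8213; exp(−1.8213) = 0.16182.
P = 1510 × 0.16182 = 244.35 mb.

P ≈ 244 mb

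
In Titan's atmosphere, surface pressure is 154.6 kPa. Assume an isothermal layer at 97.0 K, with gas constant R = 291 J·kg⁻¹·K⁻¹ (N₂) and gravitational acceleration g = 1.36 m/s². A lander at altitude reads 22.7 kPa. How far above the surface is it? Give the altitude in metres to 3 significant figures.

z ≈ 39800 m

Scale height: H = RT/g = 291 × 97.0 / 1.36 = 20755 m.
Invert the barometric formula: z = H ln(P₀/P).
P₀/P = 154.6/22.7 = 6.8106; ln(6.8106) = 1.9185.
z = 20755 × 1.9185 = 39818 m.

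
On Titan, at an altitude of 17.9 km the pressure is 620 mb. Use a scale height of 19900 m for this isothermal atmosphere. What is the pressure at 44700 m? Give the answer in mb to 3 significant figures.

Between two levels, P₂ = P₁ exp(−Δz/H) with Δz = z₂ − z₁.
Δz = 44700 − 17900 = 26800 m; Δz/H = 26800/19900 = 1.3467.
P₂ = 620 × exp(−1.3467) = 620 × 0.26010 = 161.26 mb.

P ≈ 161 mb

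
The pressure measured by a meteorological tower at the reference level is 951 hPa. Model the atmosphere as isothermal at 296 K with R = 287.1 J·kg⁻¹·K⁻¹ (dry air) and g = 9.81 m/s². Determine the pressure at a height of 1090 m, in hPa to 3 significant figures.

Scale height: H = RT/g = 287.1 × 296 / 9.81 = 8662.8 m.
Barometric formula: P = P₀ exp(−z/H).
z/H = 1090.0/8662.8 = 0.12583; exp(−0.12583) = 0.88176.
P = 951 × 0.88176 = 838.55 hPa.

P ≈ 839 hPa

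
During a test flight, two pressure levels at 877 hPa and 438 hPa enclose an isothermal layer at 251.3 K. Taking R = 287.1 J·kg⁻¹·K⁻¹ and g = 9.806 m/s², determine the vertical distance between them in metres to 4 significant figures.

Δz ≈ 5108 m

Hypsometric equation: Δz = (R T̄/g) ln(P₁/P₂).
R T̄/g = 287.1 × 251.3 / 9.806 = 7357.6 m.
ln(877/438) = ln(2.0023) = 0.69430.
Δz = 7357.6 × 0.69430 = 5108.4 m.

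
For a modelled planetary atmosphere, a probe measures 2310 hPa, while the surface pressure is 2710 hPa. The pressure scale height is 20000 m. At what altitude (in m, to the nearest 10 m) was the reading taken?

Invert the barometric formula: z = H ln(P₀/P).
P₀/P = 2710/2310 = 1.1732; ln(1.1732) = 0.15974.
z = 20000 × 0.15974 = 3194.8 m.

z ≈ 3190 m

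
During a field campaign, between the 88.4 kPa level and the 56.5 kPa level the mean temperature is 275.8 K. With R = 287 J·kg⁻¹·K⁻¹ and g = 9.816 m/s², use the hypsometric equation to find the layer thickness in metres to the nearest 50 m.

Δz ≈ 3600 m

Hypsometric equation: Δz = (R T̄/g) ln(P₁/P₂).
R T̄/g = 287 × 275.8 / 9.816 = 8063.8 m.
ln(88.4/56.5) = ln(1.5646) = 0.44763.
Δz = 8063.8 × 0.44763 = 3609.6 m.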